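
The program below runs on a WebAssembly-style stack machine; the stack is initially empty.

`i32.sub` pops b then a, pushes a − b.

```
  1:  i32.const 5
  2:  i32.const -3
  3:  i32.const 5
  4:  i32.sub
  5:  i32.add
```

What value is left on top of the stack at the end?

i32.const 5  → 5
i32.const -3 → 5 -3
i32.const 5  → 5 -3 5
i32.sub      → 5 -8
i32.add      → -3

-3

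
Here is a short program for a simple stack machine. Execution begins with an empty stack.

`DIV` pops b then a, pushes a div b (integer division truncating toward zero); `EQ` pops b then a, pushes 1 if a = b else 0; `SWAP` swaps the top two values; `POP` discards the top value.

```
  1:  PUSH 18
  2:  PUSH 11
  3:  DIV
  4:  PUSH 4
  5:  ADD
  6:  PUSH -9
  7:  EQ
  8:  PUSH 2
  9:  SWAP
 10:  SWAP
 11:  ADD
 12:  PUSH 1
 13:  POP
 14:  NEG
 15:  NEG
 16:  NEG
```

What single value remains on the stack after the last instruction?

-2

PUSH 18 : [18]
PUSH 11 : [18, 11]
DIV     : [1]
PUSH 4  : [1, 4]
ADD     : [5]
PUSH -9 : [5, -9]
EQ      : [0]
PUSH 2  : [0, 2]
SWAP    : [2, 0]
SWAP    : [0, 2]
ADD     : [2]
PUSH 1  : [2, 1]
POP     : [2]
NEG     : [-2]
NEG     : [2]
NEG     : [-2]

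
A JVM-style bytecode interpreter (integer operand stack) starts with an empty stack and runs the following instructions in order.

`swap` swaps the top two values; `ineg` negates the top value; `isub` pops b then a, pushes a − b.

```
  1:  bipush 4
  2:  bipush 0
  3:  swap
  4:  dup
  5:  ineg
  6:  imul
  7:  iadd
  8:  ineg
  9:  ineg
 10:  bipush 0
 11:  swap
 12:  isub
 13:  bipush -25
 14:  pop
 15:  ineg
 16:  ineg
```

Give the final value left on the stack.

16

bipush 4   -> [4]
bipush 0   -> [4, 0]
swap       -> [0, 4]
dup        -> [0, 4, 4]
ineg       -> [0, 4, -4]
imul       -> [0, -16]
iadd       -> [-16]
ineg       -> [16]
ineg       -> [-16]
bipush 0   -> [-16, 0]
swap       -> [0, -16]
isub       -> [16]
bipush -25 -> [16, -25]
pop        -> [16]
ineg       -> [-16]
ineg       -> [16]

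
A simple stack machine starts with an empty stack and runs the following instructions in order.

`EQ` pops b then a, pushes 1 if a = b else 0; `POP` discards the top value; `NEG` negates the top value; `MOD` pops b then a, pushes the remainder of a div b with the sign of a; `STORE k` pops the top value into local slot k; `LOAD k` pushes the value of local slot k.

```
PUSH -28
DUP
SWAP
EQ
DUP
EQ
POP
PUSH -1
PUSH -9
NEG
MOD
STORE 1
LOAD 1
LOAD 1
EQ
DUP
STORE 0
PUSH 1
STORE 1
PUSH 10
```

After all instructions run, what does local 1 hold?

PUSH -28 -> [-28]
DUP      -> [-28, -28]
SWAP     -> [-28, -28]
EQ       -> [1]
DUP      -> [1, 1]
EQ       -> [1]
POP      -> []
PUSH -1  -> [-1]
PUSH -9  -> [-1, -9]
NEG      -> [-1, 9]
MOD      -> [-1]
STORE 1  -> []
LOAD 1   -> [-1]
LOAD 1   -> [-1, -1]
EQ       -> [1]
DUP      -> [1, 1]
STORE 0  -> [1]
PUSH 1   -> [1, 1]
STORE 1  -> [1]
PUSH 10  -> [1, 10]

1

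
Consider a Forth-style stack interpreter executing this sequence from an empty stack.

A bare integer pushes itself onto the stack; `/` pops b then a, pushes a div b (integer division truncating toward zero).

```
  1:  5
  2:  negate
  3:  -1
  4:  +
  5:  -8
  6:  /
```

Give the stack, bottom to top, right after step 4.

5      -> [5]
negate -> [-5]
-1     -> [-5, -1]
+      -> [-6]

[-6]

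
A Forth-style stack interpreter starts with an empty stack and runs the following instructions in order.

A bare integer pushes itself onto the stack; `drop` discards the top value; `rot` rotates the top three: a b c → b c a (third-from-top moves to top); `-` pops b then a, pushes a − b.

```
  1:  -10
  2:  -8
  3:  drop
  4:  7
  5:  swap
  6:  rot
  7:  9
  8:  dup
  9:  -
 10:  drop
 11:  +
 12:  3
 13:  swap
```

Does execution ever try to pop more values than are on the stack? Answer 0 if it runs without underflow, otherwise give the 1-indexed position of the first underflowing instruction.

6

-10  : -10
-8   : -10 -8
drop : -10
7    : -10 7
swap : 7 -10
rot  — needs 3 operands, stack has 2 → underflow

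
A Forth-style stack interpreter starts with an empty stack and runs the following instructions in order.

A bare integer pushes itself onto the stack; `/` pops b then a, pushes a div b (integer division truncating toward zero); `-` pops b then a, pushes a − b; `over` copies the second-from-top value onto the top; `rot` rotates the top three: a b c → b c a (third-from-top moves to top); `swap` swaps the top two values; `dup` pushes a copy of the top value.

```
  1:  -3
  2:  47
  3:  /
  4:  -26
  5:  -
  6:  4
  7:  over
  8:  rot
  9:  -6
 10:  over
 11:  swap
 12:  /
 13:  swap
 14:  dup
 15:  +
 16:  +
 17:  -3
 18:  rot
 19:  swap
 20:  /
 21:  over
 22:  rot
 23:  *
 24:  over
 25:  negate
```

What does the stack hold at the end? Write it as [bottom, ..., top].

-3     -> [-3]
47     -> [-3, 47]
/      -> [0]
-26    -> [0, -26]
-      -> [26]
4      -> [26, 4]
over   -> [26, 4, 26]
rot    -> [4, 26, 26]
-6     -> [4, 26, 26, -6]
over   -> [4, 26, 26, -6, 26]
swap   -> [4, 26, 26, 26, -6]
/      -> [4, 26, 26, -4]
swap   -> [4, 26, -4, 26]
dup    -> [4, 26, -4, 26, 26]
+      -> [4, 26, -4, 52]
+      -> [4, 26, 48]
-3     -> [4, 26, 48, -3]
rot    -> [4, 48, -3, 26]
swap   -> [4, 48, 26, -3]
/      -> [4, 48, -8]
over   -> [4, 48, -8, 48]
rot    -> [4, -8, 48, 48]
*      -> [4, -8, 2304]
over   -> [4, -8, 2304, -8]
negate -> [4, -8, 2304, 8]

[4, -8, 2304, 8]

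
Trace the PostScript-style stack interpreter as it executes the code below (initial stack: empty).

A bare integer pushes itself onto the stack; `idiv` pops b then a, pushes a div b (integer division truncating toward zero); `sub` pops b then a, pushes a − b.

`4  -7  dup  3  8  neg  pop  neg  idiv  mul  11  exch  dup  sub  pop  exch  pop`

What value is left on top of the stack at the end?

4    : 4
-7   : 4 -7
dup  : 4 -7 -7
3    : 4 -7 -7 3
8    : 4 -7 -7 3 8
neg  : 4 -7 -7 3 -8
pop  : 4 -7 -7 3
neg  : 4 -7 -7 -3
idiv : 4 -7 2
mul  : 4 -14
11   : 4 -14 11
exch : 4 11 -14
dup  : 4 11 -14 -14
sub  : 4 11 0
pop  : 4 11
exch : 11 4
pop  : 11

11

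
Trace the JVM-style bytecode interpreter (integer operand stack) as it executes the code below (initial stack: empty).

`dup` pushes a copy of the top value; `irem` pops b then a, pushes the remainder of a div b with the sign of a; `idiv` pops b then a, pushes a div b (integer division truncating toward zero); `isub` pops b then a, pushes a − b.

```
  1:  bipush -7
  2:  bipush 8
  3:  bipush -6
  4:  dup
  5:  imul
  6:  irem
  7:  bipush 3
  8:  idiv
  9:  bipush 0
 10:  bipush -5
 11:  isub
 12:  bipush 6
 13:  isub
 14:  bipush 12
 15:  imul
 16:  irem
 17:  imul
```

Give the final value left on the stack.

-14

bipush -7  -7
bipush 8   -7 8
bipush -6  -7 8 -6
dup        -7 8 -6 -6
imul       -7 8 36
irem       -7 8
bipush 3   -7 8 3
idiv       -7 2
bipush 0   -7 2 0
bipush -5  -7 2 0 -5
isub       -7 2 5
bipush 6   -7 2 5 6
isub       -7 2 -1
bipush 12  -7 2 -1 12
imul       -7 2 -12
irem       -7 2
imul       -14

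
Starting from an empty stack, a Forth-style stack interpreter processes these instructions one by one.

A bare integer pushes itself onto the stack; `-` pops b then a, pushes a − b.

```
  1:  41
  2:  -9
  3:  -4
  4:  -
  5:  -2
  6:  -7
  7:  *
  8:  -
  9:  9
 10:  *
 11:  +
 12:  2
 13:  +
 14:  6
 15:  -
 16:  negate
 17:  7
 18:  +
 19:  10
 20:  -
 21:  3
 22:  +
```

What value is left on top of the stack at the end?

134

41      41
-9      41 -9
-4      41 -9 -4
-       41 -5
-2      41 -5 -2
-7      41 -5 -2 -7
*       41 -5 14
-       41 -19
9       41 -19 9
*       41 -171
+       -130
2       -130 2
+       -128
6       -128 6
-       -134
negate  134
7       134 7
+       141
10      141 10
-       131
3       131 3
+       134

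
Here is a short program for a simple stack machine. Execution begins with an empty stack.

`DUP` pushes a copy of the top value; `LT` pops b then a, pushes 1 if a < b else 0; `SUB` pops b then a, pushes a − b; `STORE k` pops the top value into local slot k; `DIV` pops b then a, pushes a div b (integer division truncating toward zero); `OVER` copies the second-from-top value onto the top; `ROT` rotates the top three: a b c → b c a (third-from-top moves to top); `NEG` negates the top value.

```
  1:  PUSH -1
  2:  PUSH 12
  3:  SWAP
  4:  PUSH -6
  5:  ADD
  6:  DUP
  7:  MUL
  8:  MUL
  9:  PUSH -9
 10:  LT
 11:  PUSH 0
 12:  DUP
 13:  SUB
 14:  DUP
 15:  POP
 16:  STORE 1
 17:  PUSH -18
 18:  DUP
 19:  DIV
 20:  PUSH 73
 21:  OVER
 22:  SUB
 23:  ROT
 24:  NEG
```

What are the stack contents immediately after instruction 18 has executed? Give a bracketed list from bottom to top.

PUSH -1  : [-1]
PUSH 12  : [-1, 12]
SWAP     : [12, -1]
PUSH -6  : [12, -1, -6]
ADD      : [12, -7]
DUP      : [12, -7, -7]
MUL      : [12, 49]
MUL      : [588]
PUSH -9  : [588, -9]
LT       : [0]
PUSH 0   : [0, 0]
DUP      : [0, 0, 0]
SUB      : [0, 0]
DUP      : [0, 0, 0]
POP      : [0, 0]
STORE 1  : [0]
PUSH -18 : [0, -18]
DUP      : [0, -18, -18]

[0, -18, -18]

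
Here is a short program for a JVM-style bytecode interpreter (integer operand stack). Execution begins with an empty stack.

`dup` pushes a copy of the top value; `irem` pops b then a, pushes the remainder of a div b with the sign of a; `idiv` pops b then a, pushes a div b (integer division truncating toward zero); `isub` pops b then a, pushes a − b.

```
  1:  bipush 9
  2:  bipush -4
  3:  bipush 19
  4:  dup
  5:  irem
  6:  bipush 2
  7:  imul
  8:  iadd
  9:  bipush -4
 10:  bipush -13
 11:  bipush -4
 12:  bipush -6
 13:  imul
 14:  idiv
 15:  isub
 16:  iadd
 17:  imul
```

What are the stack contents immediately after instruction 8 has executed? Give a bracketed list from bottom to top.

bipush 9  → [9]
bipush -4 → [9, -4]
bipush 19 → [9, -4, 19]
dup       → [9, -4, 19, 19]
irem      → [9, -4, 0]
bipush 2  → [9, -4, 0, 2]
imul      → [9, -4, 0]
iadd      → [9, -4]

[9, -4]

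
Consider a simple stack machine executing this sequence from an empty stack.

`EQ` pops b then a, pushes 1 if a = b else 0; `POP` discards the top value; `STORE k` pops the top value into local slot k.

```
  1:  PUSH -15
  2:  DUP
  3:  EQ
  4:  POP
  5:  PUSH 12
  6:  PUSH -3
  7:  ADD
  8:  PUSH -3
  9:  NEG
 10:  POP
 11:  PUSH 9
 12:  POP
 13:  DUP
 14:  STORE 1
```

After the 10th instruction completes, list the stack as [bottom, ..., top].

[9]

PUSH -15 : -15
DUP      : -15 -15
EQ       : 1
POP      : (empty)
PUSH 12  : 12
PUSH -3  : 12 -3
ADD      : 9
PUSH -3  : 9 -3
NEG      : 9 3
POP      : 9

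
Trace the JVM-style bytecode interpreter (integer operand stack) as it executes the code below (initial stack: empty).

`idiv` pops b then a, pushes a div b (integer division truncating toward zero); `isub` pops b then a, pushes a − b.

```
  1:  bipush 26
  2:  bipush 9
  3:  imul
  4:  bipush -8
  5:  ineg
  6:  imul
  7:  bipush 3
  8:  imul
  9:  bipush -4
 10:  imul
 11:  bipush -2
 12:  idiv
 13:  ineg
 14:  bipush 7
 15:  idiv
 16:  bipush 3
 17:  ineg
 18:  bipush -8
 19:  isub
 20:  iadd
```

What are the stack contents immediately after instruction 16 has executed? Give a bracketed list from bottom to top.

[-1604, 3]

bipush 26  [26]
bipush 9   [26, 9]
imul       [234]
bipush -8  [234, -8]
ineg       [234, 8]
imul       [1872]
bipush 3   [1872, 3]
imul       [5616]
bipush -4  [5616, -4]
imul       [-22464]
bipush -2  [-22464, -2]
idiv       [11232]
ineg       [-11232]
bipush 7   [-11232, 7]
idiv       [-1604]
bipush 3   [-1604, 3]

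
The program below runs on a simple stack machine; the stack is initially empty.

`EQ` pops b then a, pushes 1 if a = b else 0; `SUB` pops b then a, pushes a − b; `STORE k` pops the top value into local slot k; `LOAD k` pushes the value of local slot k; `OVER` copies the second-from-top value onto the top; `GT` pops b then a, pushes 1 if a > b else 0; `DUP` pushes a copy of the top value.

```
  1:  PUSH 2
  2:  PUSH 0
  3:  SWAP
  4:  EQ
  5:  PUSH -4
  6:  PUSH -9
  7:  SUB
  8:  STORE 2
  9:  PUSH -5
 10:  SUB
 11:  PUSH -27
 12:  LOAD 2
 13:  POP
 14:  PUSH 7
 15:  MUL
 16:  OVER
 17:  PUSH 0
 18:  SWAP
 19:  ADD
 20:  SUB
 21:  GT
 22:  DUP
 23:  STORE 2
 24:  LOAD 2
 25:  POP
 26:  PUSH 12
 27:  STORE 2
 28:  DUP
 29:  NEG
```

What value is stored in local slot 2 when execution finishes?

12

PUSH 2    2
PUSH 0    2 0
SWAP      0 2
EQ        0
PUSH -4   0 -4
PUSH -9   0 -4 -9
SUB       0 5
STORE 2   0
PUSH -5   0 -5
SUB       5
PUSH -27  5 -27
LOAD 2    5 -27 5
POP       5 -27
PUSH 7    5 -27 7
MUL       5 -189
OVER      5 -189 5
PUSH 0    5 -189 5 0
SWAP      5 -189 0 5
ADD       5 -189 5
SUB       5 -194
GT        1
DUP       1 1
STORE 2   1
LOAD 2    1 1
POP       1
PUSH 12   1 12
STORE 2   1
DUP       1 1
NEG       1 -1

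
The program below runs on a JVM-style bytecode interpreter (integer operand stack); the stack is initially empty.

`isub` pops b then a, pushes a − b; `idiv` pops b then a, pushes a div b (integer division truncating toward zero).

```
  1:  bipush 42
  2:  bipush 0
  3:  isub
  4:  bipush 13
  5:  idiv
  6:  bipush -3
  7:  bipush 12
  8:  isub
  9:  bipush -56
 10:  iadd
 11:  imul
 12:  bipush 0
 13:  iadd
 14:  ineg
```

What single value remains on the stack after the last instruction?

bipush 42  : [42]
bipush 0   : [42, 0]
isub       : [42]
bipush 13  : [42, 13]
idiv       : [3]
bipush -3  : [3, -3]
bipush 12  : [3, -3, 12]
isub       : [3, -15]
bipush -56 : [3, -15, -56]
iadd       : [3, -71]
imul       : [-213]
bipush 0   : [-213, 0]
iadd       : [-213]
ineg       : [213]

213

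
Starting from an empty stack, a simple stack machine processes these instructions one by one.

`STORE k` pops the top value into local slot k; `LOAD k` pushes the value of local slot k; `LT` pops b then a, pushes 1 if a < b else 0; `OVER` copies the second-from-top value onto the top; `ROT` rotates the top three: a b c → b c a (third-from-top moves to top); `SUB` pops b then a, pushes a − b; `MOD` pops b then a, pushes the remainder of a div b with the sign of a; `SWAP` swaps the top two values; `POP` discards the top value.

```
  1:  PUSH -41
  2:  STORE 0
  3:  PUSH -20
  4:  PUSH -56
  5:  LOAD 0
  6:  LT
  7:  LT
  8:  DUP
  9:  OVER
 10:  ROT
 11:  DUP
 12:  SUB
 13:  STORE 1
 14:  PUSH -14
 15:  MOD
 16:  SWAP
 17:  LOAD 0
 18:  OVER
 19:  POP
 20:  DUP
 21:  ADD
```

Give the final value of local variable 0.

-41

PUSH -41 -> -41
STORE 0  -> (empty)
PUSH -20 -> -20
PUSH -56 -> -20 -56
LOAD 0   -> -20 -56 -41
LT       -> -20 1
LT       -> 1
DUP      -> 1 1
OVER     -> 1 1 1
ROT      -> 1 1 1
DUP      -> 1 1 1 1
SUB      -> 1 1 0
STORE 1  -> 1 1
PUSH -14 -> 1 1 -14
MOD      -> 1 1
SWAP     -> 1 1
LOAD 0   -> 1 1 -41
OVER     -> 1 1 -41 1
POP      -> 1 1 -41
DUP      -> 1 1 -41 -41
ADD      -> 1 1 -82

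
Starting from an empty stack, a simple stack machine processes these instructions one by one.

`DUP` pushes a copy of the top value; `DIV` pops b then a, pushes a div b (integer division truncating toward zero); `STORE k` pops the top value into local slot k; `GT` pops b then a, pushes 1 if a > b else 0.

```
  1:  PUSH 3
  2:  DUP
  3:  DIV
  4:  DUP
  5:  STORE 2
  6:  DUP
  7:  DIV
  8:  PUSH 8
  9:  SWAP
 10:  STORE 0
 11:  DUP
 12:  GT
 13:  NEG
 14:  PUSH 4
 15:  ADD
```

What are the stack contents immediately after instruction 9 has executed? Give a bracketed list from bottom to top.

[8, 1]

PUSH 3  -> [3]
DUP     -> [3, 3]
DIV     -> [1]
DUP     -> [1, 1]
STORE 2 -> [1]
DUP     -> [1, 1]
DIV     -> [1]
PUSH 8  -> [1, 8]
SWAP    -> [8, 1]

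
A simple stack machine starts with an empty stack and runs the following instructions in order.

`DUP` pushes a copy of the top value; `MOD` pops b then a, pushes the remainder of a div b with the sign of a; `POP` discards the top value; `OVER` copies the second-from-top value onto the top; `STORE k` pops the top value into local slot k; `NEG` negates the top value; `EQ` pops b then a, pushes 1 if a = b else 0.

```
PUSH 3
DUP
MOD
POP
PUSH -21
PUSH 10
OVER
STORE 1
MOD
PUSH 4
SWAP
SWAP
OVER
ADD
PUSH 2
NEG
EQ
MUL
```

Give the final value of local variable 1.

PUSH 3   → 3
DUP      → 3 3
MOD      → 0
POP      → (empty)
PUSH -21 → -21
PUSH 10  → -21 10
OVER     → -21 10 -21
STORE 1  → -21 10
MOD      → -1
PUSH 4   → -1 4
SWAP     → 4 -1
SWAP     → -1 4
OVER     → -1 4 -1
ADD      → -1 3
PUSH 2   → -1 3 2
NEG      → -1 3 -2
EQ       → -1 0
MUL      → 0

-21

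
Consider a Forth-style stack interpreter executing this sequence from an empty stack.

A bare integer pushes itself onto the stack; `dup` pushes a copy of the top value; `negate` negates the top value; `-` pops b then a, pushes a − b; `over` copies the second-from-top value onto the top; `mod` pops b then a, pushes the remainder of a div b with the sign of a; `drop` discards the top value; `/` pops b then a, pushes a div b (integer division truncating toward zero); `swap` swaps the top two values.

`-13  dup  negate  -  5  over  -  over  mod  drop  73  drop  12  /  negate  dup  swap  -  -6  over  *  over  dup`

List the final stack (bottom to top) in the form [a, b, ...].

-13    : [-13]
dup    : [-13, -13]
negate : [-13, 13]
-      : [-26]
5      : [-26, 5]
over   : [-26, 5, -26]
-      : [-26, 31]
over   : [-26, 31, -26]
mod    : [-26, 5]
drop   : [-26]
73     : [-26, 73]
drop   : [-26]
12     : [-26, 12]
/      : [-2]
negate : [2]
dup    : [2, 2]
swap   : [2, 2]
-      : [0]
-6     : [0, -6]
over   : [0, -6, 0]
*      : [0, 0]
over   : [0, 0, 0]
dup    : [0, 0, 0, 0]

[0, 0, 0, 0]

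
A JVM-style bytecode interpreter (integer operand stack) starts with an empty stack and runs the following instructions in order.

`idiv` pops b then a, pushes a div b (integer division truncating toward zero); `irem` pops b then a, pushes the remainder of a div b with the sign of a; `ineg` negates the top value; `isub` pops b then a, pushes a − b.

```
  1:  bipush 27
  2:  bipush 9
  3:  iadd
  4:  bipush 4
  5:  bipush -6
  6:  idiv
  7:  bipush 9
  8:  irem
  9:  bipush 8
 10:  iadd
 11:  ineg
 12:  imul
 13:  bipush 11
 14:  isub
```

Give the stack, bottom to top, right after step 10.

[36, 8]

bipush 27  27
bipush 9   27 9
iadd       36
bipush 4   36 4
bipush -6  36 4 -6
idiv       36 0
bipush 9   36 0 9
irem       36 0
bipush 8   36 0 8
iadd       36 8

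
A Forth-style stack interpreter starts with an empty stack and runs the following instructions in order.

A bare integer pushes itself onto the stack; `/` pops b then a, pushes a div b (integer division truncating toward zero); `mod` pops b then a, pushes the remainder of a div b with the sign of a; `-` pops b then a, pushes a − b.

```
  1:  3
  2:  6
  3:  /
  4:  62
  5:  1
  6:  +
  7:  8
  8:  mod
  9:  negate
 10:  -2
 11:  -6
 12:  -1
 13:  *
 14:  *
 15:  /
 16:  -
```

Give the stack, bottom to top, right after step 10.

[0, -7, -2]

3      -> [3]
6      -> [3, 6]
/      -> [0]
62     -> [0, 62]
1      -> [0, 62, 1]
+      -> [0, 63]
8      -> [0, 63, 8]
mod    -> [0, 7]
negate -> [0, -7]
-2     -> [0, -7, -2]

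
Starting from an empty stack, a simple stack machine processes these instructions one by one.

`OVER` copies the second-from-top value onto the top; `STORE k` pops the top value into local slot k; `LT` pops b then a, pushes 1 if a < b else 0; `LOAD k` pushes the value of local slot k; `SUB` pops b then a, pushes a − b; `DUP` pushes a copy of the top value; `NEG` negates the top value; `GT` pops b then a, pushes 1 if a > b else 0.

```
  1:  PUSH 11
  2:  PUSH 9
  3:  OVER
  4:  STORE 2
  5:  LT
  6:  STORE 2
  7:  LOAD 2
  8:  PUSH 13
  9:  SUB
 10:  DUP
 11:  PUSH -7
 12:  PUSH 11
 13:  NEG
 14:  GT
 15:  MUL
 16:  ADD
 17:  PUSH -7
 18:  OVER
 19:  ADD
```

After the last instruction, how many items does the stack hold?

PUSH 11  11
PUSH 9   11 9
OVER     11 9 11
STORE 2  11 9
LT       0
STORE 2  (empty)
LOAD 2   0
PUSH 13  0 13
SUB      -13
DUP      -13 -13
PUSH -7  -13 -13 -7
PUSH 11  -13 -13 -7 11
NEG      -13 -13 -7 -11
GT       -13 -13 1
MUL      -13 -13
ADD      -26
PUSH -7  -26 -7
OVER     -26 -7 -26
ADD      -26 -33

2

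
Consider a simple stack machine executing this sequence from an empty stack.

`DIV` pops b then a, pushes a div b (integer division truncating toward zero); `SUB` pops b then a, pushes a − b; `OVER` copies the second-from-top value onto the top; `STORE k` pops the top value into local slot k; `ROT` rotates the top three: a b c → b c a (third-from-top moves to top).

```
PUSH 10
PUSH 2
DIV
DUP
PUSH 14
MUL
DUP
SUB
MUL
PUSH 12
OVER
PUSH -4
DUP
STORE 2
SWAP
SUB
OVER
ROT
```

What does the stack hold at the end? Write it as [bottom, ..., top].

PUSH 10  10
PUSH 2   10 2
DIV      5
DUP      5 5
PUSH 14  5 5 14
MUL      5 70
DUP      5 70 70
SUB      5 0
MUL      0
PUSH 12  0 12
OVER     0 12 0
PUSH -4  0 12 0 -4
DUP      0 12 0 -4 -4
STORE 2  0 12 0 -4
SWAP     0 12 -4 0
SUB      0 12 -4
OVER     0 12 -4 12
ROT      0 -4 12 12

[0, -4, 12, 12]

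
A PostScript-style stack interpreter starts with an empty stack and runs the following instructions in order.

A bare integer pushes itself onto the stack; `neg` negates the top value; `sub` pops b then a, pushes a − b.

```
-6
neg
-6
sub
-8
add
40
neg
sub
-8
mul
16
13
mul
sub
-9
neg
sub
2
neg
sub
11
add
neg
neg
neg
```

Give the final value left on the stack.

556

-6  → -6
neg → 6
-6  → 6 -6
sub → 12
-8  → 12 -8
add → 4
40  → 4 40
neg → 4 -40
sub → 44
-8  → 44 -8
mul → -352
16  → -352 16
13  → -352 16 13
mul → -352 208
sub → -560
-9  → -560 -9
neg → -560 9
sub → -569
2   → -569 2
neg → -569 -2
sub → -567
11  → -567 11
add → -556
neg → 556
neg → -556
neg → 556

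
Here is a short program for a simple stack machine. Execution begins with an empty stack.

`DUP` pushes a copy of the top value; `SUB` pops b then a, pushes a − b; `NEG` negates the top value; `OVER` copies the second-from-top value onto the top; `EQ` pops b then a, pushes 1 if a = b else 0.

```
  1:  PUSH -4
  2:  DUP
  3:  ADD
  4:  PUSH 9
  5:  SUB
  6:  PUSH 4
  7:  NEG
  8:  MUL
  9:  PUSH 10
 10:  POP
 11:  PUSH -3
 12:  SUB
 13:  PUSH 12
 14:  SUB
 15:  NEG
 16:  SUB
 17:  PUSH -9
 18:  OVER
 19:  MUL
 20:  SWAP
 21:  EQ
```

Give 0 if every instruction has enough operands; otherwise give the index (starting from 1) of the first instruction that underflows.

16

PUSH -4 → [-4]
DUP     → [-4, -4]
ADD     → [-8]
PUSH 9  → [-8, 9]
SUB     → [-17]
PUSH 4  → [-17, 4]
NEG     → [-17, -4]
MUL     → [68]
PUSH 10 → [68, 10]
POP     → [68]
PUSH -3 → [68, -3]
SUB     → [71]
PUSH 12 → [71, 12]
SUB     → [59]
NEG     → [-59]
SUB  — needs 2 operands, stack has 1 → underflow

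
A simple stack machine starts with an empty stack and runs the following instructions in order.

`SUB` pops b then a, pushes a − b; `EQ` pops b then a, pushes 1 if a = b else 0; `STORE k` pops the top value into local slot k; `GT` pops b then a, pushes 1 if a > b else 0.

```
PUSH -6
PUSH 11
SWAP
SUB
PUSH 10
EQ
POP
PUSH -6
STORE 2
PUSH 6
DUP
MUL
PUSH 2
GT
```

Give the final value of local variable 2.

-6

PUSH -6 → -6
PUSH 11 → -6 11
SWAP    → 11 -6
SUB     → 17
PUSH 10 → 17 10
EQ      → 0
POP     → (empty)
PUSH -6 → -6
STORE 2 → (empty)
PUSH 6  → 6
DUP     → 6 6
MUL     → 36
PUSH 2  → 36 2
GT      → 1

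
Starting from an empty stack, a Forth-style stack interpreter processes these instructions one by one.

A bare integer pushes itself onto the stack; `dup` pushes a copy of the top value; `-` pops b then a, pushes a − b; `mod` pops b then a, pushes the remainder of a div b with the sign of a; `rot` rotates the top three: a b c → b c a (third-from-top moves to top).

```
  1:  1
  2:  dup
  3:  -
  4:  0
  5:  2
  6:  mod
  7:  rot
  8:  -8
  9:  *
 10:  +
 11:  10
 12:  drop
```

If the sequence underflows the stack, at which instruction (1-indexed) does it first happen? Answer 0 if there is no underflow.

7

1   -> 1
dup -> 1 1
-   -> 0
0   -> 0 0
2   -> 0 0 2
mod -> 0 0
rot  — needs 3 operands, stack has 2 → underflow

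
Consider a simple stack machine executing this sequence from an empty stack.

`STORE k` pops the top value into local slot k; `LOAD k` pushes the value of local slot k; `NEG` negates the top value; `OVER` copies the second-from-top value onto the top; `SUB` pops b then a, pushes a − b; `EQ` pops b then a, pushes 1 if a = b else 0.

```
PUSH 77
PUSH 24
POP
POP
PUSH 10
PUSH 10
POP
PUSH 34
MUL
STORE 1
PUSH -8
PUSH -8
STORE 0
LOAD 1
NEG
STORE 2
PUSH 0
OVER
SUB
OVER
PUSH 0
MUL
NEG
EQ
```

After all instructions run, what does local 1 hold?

340

PUSH 77 → 77
PUSH 24 → 77 24
POP     → 77
POP     → (empty)
PUSH 10 → 10
PUSH 10 → 10 10
POP     → 10
PUSH 34 → 10 34
MUL     → 340
STORE 1 → (empty)
PUSH -8 → -8
PUSH -8 → -8 -8
STORE 0 → -8
LOAD 1  → -8 340
NEG     → -8 -340
STORE 2 → -8
PUSH 0  → -8 0
OVER    → -8 0 -8
SUB     → -8 8
OVER    → -8 8 -8
PUSH 0  → -8 8 -8 0
MUL     → -8 8 0
NEG     → -8 8 0
EQ      → -8 0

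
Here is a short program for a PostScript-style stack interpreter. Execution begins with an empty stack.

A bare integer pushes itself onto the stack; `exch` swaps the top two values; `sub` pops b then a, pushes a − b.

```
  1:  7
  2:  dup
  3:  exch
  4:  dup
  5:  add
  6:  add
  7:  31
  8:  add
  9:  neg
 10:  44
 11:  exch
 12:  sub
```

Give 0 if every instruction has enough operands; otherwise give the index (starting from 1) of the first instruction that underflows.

0

7    -> 7
dup  -> 7 7
exch -> 7 7
dup  -> 7 7 7
add  -> 7 14
add  -> 21
31   -> 21 31
add  -> 52
neg  -> -52
44   -> -52 44
exch -> 44 -52
sub  -> 96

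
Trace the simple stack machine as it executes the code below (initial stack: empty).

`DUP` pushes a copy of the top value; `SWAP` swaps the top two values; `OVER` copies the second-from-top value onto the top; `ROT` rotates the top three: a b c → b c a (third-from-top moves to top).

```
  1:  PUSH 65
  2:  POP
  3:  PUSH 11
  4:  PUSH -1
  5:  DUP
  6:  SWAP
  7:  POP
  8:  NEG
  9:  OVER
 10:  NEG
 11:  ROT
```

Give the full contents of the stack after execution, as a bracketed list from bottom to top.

PUSH 65 -> [65]
POP     -> []
PUSH 11 -> [11]
PUSH -1 -> [11, -1]
DUP     -> [11, -1, -1]
SWAP    -> [11, -1, -1]
POP     -> [11, -1]
NEG     -> [11, 1]
OVER    -> [11, 1, 11]
NEG     -> [11, 1, -11]
ROT     -> [1, -11, 11]

[1, -11, 11]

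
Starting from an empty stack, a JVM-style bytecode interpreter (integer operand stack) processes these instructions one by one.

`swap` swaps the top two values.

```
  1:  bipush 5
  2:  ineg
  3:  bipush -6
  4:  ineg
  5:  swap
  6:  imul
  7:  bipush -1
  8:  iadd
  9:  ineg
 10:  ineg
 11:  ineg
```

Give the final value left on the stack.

bipush 5   [5]
ineg       [-5]
bipush -6  [-5, -6]
ineg       [-5, 6]
swap       [6, -5]
imul       [-30]
bipush -1  [-30, -1]
iadd       [-31]
ineg       [31]
ineg       [-31]
ineg       [31]

31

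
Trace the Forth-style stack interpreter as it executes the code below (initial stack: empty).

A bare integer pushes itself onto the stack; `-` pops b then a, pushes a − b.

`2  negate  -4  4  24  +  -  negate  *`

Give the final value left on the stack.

-64

2      -> [2]
negate -> [-2]
-4     -> [-2, -4]
4      -> [-2, -4, 4]
24     -> [-2, -4, 4, 24]
+      -> [-2, -4, 28]
-      -> [-2, -32]
negate -> [-2, 32]
*      -> [-64]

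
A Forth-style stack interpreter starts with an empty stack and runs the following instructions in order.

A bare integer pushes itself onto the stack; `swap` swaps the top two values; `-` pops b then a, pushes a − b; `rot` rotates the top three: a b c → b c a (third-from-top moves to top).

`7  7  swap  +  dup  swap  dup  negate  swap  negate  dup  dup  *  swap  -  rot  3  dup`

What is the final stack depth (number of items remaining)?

7       7
7       7 7
swap    7 7
+       14
dup     14 14
swap    14 14
dup     14 14 14
negate  14 14 -14
swap    14 -14 14
negate  14 -14 -14
dup     14 -14 -14 -14
dup     14 -14 -14 -14 -14
*       14 -14 -14 196
swap    14 -14 196 -14
-       14 -14 210
rot     -14 210 14
3       -14 210 14 3
dup     -14 210 14 3 3

5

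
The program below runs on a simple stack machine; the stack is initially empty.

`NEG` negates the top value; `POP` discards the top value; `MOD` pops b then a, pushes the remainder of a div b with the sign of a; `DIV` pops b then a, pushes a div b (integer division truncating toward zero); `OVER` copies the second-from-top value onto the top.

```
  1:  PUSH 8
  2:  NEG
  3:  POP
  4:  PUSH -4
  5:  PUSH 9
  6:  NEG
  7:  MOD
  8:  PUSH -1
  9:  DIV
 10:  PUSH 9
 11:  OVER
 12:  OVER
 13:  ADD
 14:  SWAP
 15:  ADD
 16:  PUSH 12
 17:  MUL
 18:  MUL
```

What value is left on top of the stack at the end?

PUSH 8  → [8]
NEG     → [-8]
POP     → []
PUSH -4 → [-4]
PUSH 9  → [-4, 9]
NEG     → [-4, -9]
MOD     → [-4]
PUSH -1 → [-4, -1]
DIV     → [4]
PUSH 9  → [4, 9]
OVER    → [4, 9, 4]
OVER    → [4, 9, 4, 9]
ADD     → [4, 9, 13]
SWAP    → [4, 13, 9]
ADD     → [4, 22]
PUSH 12 → [4, 22, 12]
MUL     → [4, 264]
MUL     → [1056]

1056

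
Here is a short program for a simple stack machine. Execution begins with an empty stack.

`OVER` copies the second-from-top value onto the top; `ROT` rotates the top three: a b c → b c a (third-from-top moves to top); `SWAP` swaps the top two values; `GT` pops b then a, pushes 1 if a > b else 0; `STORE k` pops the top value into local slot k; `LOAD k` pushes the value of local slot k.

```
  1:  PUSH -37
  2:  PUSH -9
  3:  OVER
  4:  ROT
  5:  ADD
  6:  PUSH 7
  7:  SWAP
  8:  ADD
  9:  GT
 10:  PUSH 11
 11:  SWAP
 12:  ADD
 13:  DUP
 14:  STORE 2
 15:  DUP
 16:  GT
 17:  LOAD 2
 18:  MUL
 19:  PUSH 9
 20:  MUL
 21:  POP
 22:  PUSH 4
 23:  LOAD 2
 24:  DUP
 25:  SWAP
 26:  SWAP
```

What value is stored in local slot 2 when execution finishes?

12

PUSH -37 : [-37]
PUSH -9  : [-37, -9]
OVER     : [-37, -9, -37]
ROT      : [-9, -37, -37]
ADD      : [-9, -74]
PUSH 7   : [-9, -74, 7]
SWAP     : [-9, 7, -74]
ADD      : [-9, -67]
GT       : [1]
PUSH 11  : [1, 11]
SWAP     : [11, 1]
ADD      : [12]
DUP      : [12, 12]
STORE 2  : [12]
DUP      : [12, 12]
GT       : [0]
LOAD 2   : [0, 12]
MUL      : [0]
PUSH 9   : [0, 9]
MUL      : [0]
POP      : []
PUSH 4   : [4]
LOAD 2   : [4, 12]
DUP      : [4, 12, 12]
SWAP     : [4, 12, 12]
SWAP     : [4, 12, 12]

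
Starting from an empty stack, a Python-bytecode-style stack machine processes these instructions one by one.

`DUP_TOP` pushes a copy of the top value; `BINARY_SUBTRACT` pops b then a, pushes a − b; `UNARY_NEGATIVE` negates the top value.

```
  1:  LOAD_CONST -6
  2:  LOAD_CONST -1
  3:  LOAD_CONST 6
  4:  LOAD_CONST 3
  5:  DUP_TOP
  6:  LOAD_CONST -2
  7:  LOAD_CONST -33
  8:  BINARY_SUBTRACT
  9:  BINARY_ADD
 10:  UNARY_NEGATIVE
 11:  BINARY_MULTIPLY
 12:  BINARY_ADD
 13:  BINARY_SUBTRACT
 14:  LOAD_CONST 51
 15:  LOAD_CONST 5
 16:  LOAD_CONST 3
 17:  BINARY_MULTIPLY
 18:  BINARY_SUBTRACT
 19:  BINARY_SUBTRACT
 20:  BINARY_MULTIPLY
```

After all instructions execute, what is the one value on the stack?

-354

LOAD_CONST -6   → -6
LOAD_CONST -1   → -6 -1
LOAD_CONST 6    → -6 -1 6
LOAD_CONST 3    → -6 -1 6 3
DUP_TOP         → -6 -1 6 3 3
LOAD_CONST -2   → -6 -1 6 3 3 -2
LOAD_CONST -33  → -6 -1 6 3 3 -2 -33
BINARY_SUBTRACT → -6 -1 6 3 3 31
BINARY_ADD      → -6 -1 6 3 34
UNARY_NEGATIVE  → -6 -1 6 3 -34
BINARY_MULTIPLY → -6 -1 6 -102
BINARY_ADD      → -6 -1 -96
BINARY_SUBTRACT → -6 95
LOAD_CONST 51   → -6 95 51
LOAD_CONST 5    → -6 95 51 5
LOAD_CONST 3    → -6 95 51 5 3
BINARY_MULTIPLY → -6 95 51 15
BINARY_SUBTRACT → -6 95 36
BINARY_SUBTRACT → -6 59
BINARY_MULTIPLY → -354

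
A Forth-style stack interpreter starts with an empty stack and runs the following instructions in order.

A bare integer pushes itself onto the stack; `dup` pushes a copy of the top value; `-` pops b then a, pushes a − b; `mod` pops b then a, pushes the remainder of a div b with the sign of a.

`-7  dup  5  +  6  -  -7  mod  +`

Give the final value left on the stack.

-8

-7  → [-7]
dup → [-7, -7]
5   → [-7, -7, 5]
+   → [-7, -2]
6   → [-7, -2, 6]
-   → [-7, -8]
-7  → [-7, -8, -7]
mod → [-7, -1]
+   → [-8]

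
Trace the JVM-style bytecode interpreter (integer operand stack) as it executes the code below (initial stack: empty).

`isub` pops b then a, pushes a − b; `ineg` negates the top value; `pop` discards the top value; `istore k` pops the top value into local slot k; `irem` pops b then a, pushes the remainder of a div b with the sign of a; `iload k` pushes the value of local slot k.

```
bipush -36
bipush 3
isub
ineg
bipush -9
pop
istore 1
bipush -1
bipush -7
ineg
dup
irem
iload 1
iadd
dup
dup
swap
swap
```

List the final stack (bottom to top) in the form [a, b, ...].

[-1, 39, 39, 39]

bipush -36 → [-36]
bipush 3   → [-36, 3]
isub       → [-39]
ineg       → [39]
bipush -9  → [39, -9]
pop        → [39]
istore 1   → []
bipush -1  → [-1]
bipush -7  → [-1, -7]
ineg       → [-1, 7]
dup        → [-1, 7, 7]
irem       → [-1, 0]
iload 1    → [-1, 0, 39]
iadd       → [-1, 39]
dup        → [-1, 39, 39]
dup        → [-1, 39, 39, 39]
swap       → [-1, 39, 39, 39]
swap       → [-1, 39, 39, 39]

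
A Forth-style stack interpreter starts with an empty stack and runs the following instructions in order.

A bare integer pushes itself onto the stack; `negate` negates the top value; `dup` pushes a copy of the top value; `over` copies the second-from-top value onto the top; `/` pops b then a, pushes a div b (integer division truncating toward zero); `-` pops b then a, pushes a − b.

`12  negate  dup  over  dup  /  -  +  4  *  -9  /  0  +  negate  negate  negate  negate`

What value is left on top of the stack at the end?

12      [12]
negate  [-12]
dup     [-12, -12]
over    [-12, -12, -12]
dup     [-12, -12, -12, -12]
/       [-12, -12, 1]
-       [-12, -13]
+       [-25]
4       [-25, 4]
*       [-100]
-9      [-100, -9]
/       [11]
0       [11, 0]
+       [11]
negate  [-11]
negate  [11]
negate  [-11]
negate  [11]

11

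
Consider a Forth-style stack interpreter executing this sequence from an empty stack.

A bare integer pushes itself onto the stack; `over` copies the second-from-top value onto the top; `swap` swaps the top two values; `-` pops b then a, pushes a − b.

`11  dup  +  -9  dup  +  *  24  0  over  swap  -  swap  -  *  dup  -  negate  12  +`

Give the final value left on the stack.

12

11     -> 11
dup    -> 11 11
+      -> 22
-9     -> 22 -9
dup    -> 22 -9 -9
+      -> 22 -18
*      -> -396
24     -> -396 24
0      -> -396 24 0
over   -> -396 24 0 24
swap   -> -396 24 24 0
-      -> -396 24 24
swap   -> -396 24 24
-      -> -396 0
*      -> 0
dup    -> 0 0
-      -> 0
negate -> 0
12     -> 0 12
+      -> 12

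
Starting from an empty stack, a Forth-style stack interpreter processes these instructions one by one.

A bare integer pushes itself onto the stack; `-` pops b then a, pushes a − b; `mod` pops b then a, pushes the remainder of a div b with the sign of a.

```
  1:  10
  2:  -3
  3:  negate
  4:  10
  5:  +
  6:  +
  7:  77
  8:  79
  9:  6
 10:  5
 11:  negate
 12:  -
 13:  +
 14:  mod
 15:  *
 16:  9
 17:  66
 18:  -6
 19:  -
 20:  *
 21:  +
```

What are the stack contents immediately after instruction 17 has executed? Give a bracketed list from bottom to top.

10     -> 10
-3     -> 10 -3
negate -> 10 3
10     -> 10 3 10
+      -> 10 13
+      -> 23
77     -> 23 77
79     -> 23 77 79
6      -> 23 77 79 6
5      -> 23 77 79 6 5
negate -> 23 77 79 6 -5
-      -> 23 77 79 11
+      -> 23 77 90
mod    -> 23 77
*      -> 1771
9      -> 1771 9
66     -> 1771 9 66

[1771, 9, 66]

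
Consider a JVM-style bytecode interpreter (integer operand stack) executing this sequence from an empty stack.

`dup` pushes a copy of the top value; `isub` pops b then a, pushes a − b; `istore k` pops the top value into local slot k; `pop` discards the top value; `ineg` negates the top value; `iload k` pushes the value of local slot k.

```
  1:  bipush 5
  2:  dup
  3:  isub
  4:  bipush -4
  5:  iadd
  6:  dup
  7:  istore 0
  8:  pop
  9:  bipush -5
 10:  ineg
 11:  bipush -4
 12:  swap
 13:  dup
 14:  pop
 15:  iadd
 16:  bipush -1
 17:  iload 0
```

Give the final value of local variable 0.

bipush 5  → 5
dup       → 5 5
isub      → 0
bipush -4 → 0 -4
iadd      → -4
dup       → -4 -4
istore 0  → -4
pop       → (empty)
bipush -5 → -5
ineg      → 5
bipush -4 → 5 -4
swap      → -4 5
dup       → -4 5 5
pop       → -4 5
iadd      → 1
bipush -1 → 1 -1
iload 0   → 1 -1 -4

-4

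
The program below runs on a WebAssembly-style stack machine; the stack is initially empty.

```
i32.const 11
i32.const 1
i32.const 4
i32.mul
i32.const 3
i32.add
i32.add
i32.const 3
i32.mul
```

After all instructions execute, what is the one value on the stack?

i32.const 11  [11]
i32.const 1   [11, 1]
i32.const 4   [11, 1, 4]
i32.mul       [11, 4]
i32.const 3   [11, 4, 3]
i32.add       [11, 7]
i32.add       [18]
i32.const 3   [18, 3]
i32.mul       [54]

54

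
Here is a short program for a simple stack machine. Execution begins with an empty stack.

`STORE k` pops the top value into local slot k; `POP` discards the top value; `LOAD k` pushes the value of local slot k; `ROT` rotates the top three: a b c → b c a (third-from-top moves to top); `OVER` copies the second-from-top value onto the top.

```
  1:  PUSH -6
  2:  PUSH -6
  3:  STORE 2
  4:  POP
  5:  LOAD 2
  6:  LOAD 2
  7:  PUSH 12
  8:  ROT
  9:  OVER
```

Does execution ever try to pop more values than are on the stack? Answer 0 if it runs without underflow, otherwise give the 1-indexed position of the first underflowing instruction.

0

PUSH -6 -> [-6]
PUSH -6 -> [-6, -6]
STORE 2 -> [-6]
POP     -> []
LOAD 2  -> [-6]
LOAD 2  -> [-6, -6]
PUSH 12 -> [-6, -6, 12]
ROT     -> [-6, 12, -6]
OVER    -> [-6, 12, -6, 12]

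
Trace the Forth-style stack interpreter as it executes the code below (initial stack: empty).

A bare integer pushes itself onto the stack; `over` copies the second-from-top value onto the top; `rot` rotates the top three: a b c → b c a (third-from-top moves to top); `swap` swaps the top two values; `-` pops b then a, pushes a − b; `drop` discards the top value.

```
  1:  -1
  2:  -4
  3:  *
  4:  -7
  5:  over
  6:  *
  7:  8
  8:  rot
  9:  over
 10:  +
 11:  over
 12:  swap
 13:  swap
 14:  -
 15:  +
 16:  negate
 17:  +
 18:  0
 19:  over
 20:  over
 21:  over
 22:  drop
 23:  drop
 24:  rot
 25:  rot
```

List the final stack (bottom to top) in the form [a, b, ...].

[-40, -40, 0]

-1     : -1
-4     : -1 -4
*      : 4
-7     : 4 -7
over   : 4 -7 4
*      : 4 -28
8      : 4 -28 8
rot    : -28 8 4
over   : -28 8 4 8
+      : -28 8 12
over   : -28 8 12 8
swap   : -28 8 8 12
swap   : -28 8 12 8
-      : -28 8 4
+      : -28 12
negate : -28 -12
+      : -40
0      : -40 0
over   : -40 0 -40
over   : -40 0 -40 0
over   : -40 0 -40 0 -40
drop   : -40 0 -40 0
drop   : -40 0 -40
rot    : 0 -40 -40
rot    : -40 -40 0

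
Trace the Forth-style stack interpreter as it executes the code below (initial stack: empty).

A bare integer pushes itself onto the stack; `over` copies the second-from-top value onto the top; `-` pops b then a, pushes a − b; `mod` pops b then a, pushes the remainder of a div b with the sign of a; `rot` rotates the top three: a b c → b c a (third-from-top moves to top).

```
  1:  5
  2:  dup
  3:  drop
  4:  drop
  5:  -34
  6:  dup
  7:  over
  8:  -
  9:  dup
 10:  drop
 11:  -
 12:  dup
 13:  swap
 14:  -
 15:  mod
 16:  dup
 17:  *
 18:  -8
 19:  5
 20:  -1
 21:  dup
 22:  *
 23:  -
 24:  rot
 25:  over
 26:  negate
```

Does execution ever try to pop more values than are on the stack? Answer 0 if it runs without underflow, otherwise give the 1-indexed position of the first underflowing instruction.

15

5    : [5]
dup  : [5, 5]
drop : [5]
drop : []
-34  : [-34]
dup  : [-34, -34]
over : [-34, -34, -34]
-    : [-34, 0]
dup  : [-34, 0, 0]
drop : [-34, 0]
-    : [-34]
dup  : [-34, -34]
swap : [-34, -34]
-    : [0]
mod  — needs 2 operands, stack has 1 → underflow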